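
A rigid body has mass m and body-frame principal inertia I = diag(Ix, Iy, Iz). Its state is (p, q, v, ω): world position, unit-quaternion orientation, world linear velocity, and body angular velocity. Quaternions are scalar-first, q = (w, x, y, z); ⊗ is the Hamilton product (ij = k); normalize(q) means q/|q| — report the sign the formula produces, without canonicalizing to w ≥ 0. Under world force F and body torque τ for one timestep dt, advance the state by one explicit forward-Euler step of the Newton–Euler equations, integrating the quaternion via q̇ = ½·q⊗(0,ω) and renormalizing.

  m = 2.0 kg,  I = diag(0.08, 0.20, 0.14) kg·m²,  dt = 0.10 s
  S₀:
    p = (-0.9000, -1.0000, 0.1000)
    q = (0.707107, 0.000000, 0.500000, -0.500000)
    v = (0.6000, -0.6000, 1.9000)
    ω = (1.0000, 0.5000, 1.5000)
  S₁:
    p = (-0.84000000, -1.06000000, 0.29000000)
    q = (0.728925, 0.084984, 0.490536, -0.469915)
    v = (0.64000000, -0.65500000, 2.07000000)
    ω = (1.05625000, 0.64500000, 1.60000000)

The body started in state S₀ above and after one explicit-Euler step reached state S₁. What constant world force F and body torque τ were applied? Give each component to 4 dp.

ω₁ − ω₀ = (0.05625000, 0.14500000, 0.10000000)
gyro term ω₀×Iω₀ = (-0.0450, -0.0900, 0.0600)
τ = I·(Δω/dt) + ω₀×(Iω₀) = (0.0000, 0.2000, 0.2000)
Δv = v₁−v₀ = (0.04000000, -0.05500000, 0.17000000)
applied force F = (0.8000, -1.1000, 3.4000)

F = (0.8000, -1.1000, 3.4000)
τ = (0.0000, 0.2000, 0.2000)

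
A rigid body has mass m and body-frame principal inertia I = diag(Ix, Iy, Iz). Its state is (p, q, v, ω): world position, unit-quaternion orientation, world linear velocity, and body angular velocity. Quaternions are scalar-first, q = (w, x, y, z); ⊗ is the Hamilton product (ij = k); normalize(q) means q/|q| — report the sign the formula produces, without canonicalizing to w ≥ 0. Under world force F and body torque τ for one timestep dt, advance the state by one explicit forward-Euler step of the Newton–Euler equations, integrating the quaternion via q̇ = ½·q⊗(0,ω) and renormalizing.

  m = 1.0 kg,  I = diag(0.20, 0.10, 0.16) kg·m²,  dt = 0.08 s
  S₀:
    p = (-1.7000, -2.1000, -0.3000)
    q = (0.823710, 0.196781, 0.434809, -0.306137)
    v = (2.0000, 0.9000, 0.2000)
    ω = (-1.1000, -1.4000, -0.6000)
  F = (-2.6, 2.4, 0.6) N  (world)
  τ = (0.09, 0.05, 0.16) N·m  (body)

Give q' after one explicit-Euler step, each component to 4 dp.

Hamilton product q⊗(0,ω) = (0.6415095, -1.5955582, -0.6983747, -0.2914295)
updated quaternion q' = (0.8470, 0.1326, 0.4057, -0.3169)

q' = (0.8470, 0.1326, 0.4057, -0.3169)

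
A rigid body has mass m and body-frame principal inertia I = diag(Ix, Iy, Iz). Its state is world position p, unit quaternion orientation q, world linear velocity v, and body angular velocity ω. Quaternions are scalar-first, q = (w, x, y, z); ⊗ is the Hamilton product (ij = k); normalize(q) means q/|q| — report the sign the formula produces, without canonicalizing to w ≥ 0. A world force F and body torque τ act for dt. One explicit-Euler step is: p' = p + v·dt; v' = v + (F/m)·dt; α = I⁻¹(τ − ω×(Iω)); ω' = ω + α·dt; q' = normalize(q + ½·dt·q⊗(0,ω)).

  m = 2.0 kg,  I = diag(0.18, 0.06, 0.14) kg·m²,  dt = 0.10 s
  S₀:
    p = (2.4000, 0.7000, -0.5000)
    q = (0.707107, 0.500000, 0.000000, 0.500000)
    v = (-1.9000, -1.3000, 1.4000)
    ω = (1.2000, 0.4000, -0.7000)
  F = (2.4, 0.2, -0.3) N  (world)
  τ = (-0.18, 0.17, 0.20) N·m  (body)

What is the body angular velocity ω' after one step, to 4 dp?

α = I⁻¹(τ − ω×Iω) = (-0.8756, 3.3933, 1.8400)
new body rate ω' = (1.1124, 0.7393, -0.5160)

ω' = (1.1124, 0.7393, -0.5160)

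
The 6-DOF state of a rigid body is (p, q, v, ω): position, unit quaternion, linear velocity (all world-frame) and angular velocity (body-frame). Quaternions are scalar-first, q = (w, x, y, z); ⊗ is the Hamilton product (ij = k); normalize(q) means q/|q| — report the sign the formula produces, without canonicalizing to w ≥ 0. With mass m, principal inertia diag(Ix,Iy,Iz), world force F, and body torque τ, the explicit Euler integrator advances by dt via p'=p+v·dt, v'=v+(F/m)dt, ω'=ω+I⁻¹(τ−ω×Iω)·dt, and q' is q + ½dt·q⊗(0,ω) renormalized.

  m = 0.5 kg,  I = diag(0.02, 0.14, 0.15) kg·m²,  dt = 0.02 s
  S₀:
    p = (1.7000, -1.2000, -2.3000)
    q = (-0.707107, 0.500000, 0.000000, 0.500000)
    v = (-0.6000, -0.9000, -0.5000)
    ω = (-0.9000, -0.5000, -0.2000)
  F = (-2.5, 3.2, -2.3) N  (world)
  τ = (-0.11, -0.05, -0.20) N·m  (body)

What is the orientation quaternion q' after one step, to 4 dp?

q' = (-0.7016, 0.5088, 0.0000, 0.4989)

Hamilton product q⊗(0,ω) = (0.5500000, 0.8863963, 0.0035535, -0.1085786)
updated quaternion q' = (-0.7016, 0.5088, 0.0000, 0.4989)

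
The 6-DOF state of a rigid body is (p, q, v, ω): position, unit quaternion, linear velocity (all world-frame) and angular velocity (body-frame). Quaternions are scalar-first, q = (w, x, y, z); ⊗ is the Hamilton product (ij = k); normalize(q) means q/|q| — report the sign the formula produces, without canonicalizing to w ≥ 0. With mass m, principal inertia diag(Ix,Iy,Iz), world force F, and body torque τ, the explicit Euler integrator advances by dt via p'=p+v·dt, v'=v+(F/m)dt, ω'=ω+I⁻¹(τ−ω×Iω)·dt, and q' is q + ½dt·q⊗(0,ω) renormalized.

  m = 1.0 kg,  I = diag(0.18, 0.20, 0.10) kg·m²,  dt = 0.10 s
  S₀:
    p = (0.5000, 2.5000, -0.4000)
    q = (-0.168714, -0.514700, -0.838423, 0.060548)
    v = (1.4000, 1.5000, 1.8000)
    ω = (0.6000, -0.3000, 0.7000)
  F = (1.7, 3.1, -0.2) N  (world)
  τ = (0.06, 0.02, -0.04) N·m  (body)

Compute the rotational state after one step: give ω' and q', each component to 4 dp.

precession coupling ω×(Iω) = (0.0210, 0.0336, -0.0036)
angular accel α = (0.2167, -0.0680, -0.3640)
ω + α·dt = (0.6217, -0.3068, 0.6636)
q⊗(0,ω) = (0.0149095, -0.6699601, 0.4472330, 0.5393640)
updated quaternion q' = (-0.1678, -0.5476, -0.8151, 0.0874)

ω' = (0.6217, -0.3068, 0.6636)
q' = (-0.1678, -0.5476, -0.8151, 0.0874)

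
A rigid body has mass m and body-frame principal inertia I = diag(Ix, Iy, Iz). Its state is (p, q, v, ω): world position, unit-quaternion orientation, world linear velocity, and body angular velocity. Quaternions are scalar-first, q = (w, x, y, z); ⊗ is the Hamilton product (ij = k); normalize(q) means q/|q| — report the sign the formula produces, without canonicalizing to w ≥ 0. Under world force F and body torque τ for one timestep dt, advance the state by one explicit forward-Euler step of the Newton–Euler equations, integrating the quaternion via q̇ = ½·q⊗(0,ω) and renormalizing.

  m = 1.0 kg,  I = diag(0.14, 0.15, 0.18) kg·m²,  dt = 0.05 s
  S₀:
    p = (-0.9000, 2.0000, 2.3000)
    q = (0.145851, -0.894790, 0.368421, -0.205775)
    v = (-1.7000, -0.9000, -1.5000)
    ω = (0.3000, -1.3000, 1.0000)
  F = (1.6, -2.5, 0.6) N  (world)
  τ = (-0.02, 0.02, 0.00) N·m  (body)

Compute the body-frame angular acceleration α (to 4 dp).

ω×(Iω) gyroscopic = (-0.0390, -0.0120, -0.0039)
α = I⁻¹(τ − ω×Iω) = (0.1357, 0.2133, 0.0217)

α = (0.1357, 0.2133, 0.0217)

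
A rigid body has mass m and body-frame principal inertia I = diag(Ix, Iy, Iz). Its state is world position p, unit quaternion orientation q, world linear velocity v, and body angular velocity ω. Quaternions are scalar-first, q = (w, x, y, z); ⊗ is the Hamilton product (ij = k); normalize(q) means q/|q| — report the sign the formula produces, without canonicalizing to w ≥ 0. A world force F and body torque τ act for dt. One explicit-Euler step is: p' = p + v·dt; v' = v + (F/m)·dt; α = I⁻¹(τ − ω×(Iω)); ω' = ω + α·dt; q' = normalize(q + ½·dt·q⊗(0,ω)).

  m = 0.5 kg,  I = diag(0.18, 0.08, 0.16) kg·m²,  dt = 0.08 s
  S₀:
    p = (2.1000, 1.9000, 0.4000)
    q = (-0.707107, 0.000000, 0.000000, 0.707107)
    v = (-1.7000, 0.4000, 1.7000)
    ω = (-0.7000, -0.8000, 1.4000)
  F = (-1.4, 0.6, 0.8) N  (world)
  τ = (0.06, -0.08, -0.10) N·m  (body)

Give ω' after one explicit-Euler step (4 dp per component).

precession coupling ω×(Iω) = (-0.0896, -0.0196, -0.0560)
(τ − ω×Iω)/I = (0.8311, -0.7550, -0.2750)
new body rate ω' = (-0.6335, -0.8604, 1.3780)

ω' = (-0.6335, -0.8604, 1.3780)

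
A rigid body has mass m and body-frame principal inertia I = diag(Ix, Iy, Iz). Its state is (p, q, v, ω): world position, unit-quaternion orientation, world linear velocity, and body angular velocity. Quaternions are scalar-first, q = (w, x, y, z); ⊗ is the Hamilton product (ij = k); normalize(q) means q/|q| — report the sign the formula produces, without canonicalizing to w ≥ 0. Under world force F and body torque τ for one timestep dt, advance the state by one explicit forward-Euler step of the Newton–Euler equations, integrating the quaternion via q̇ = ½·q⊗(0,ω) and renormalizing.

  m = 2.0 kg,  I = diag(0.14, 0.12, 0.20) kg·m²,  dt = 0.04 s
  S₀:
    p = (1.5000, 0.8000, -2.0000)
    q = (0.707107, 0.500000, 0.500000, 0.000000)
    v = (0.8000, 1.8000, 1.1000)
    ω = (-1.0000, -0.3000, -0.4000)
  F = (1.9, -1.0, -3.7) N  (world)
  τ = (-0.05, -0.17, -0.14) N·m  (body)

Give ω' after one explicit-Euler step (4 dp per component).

ω' = (-1.0170, -0.3487, -0.4268)

(τ − ω×Iω)/I = (-0.4257, -1.2167, -0.6700)
ω' = ω + α·dt = (-1.0170, -0.3487, -0.4268)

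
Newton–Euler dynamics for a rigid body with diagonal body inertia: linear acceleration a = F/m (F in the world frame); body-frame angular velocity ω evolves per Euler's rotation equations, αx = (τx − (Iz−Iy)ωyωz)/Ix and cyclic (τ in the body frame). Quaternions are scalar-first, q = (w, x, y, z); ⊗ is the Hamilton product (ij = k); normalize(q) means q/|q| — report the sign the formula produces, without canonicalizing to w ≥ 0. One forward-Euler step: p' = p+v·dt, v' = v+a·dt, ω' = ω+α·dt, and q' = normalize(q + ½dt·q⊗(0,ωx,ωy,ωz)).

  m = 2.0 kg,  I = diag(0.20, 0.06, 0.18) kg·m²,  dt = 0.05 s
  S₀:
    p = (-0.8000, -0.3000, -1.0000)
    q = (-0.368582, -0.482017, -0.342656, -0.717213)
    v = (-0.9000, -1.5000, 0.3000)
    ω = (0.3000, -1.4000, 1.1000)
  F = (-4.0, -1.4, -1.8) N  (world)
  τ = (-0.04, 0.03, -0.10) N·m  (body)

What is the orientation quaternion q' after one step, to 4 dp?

Hamilton product q⊗(0,ω) = (0.4538210, -1.4915944, 0.8310696, 0.3721804)
q + ½dt·q⊗(0,ω), renormalized = (-0.3569, -0.5188, -0.3216, -0.7072)

q' = (-0.3569, -0.5188, -0.3216, -0.7072)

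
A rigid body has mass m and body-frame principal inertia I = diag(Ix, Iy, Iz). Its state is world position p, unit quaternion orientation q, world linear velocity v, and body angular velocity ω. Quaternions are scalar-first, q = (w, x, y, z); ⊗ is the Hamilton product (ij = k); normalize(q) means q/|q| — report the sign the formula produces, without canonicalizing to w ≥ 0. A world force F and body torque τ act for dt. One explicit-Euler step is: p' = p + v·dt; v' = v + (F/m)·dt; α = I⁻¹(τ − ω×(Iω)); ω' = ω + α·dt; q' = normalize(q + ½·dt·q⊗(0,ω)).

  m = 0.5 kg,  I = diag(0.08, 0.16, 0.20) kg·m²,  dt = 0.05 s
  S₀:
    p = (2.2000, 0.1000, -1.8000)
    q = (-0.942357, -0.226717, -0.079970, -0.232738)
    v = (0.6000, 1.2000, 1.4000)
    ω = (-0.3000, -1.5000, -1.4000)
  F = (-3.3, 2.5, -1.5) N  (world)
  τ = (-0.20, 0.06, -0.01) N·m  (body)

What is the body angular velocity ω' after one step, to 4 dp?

gyro term ω×Iω = (0.0840, -0.0504, 0.0360)
(τ − ω×Iω)/I = (-3.5500, 0.6900, -0.2300)
ω' = ω + α·dt = (-0.4775, -1.4655, -1.4115)

ω' = (-0.4775, -1.4655, -1.4115)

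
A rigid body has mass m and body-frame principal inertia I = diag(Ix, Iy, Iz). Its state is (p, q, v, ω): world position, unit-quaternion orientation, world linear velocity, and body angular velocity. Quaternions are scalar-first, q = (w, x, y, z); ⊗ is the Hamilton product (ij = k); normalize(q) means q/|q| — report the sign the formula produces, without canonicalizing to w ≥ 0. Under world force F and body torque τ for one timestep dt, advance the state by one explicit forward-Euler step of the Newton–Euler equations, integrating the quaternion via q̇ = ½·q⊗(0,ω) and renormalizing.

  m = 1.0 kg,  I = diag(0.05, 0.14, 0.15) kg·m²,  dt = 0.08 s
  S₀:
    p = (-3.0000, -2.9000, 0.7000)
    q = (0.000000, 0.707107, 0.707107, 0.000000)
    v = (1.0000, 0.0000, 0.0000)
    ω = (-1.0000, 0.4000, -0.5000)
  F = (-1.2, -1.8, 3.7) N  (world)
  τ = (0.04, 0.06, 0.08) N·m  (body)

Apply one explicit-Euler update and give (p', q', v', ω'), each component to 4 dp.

(τ − ω×Iω)/I = (0.8400, 0.7857, 0.7733)
new body rate ω' = (-0.9328, 0.4629, -0.4381)
Hamilton product q⊗(0,ω) = (0.4242642, -0.3535535, 0.3535535, 0.9899498)
updated quaternion q' = (0.0170, 0.6922, 0.7204, 0.0396)
new position p' = (-2.9200, -2.9000, 0.7000)
new velocity v' = (0.9040, -0.1440, 0.2960)

p' = (-2.9200, -2.9000, 0.7000)
q' = (0.0170, 0.6922, 0.7204, 0.0396)
v' = (0.9040, -0.1440, 0.2960)
ω' = (-0.9328, 0.4629, -0.4381)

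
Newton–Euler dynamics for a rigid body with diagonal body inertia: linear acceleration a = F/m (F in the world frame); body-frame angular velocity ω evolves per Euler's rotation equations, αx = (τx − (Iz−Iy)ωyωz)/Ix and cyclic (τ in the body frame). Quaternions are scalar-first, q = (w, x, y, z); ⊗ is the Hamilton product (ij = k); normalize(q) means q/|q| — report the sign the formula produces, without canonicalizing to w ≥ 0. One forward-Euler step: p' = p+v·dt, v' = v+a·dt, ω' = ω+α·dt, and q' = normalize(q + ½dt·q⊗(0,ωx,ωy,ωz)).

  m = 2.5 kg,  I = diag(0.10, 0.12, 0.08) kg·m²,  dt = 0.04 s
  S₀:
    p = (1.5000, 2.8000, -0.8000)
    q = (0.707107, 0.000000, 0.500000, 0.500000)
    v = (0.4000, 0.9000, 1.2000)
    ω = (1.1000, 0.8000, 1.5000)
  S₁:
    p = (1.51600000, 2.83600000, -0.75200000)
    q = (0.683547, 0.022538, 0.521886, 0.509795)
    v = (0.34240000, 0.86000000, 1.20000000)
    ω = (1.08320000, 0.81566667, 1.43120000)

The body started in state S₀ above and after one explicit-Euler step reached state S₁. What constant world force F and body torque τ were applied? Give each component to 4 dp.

ω₁ − ω₀ = (-0.01680000, 0.01566667, -0.06880000)
τ = I·(Δω/dt) + ω₀×(Iω₀) = (-0.0900, 0.0800, -0.1200)
velocity change Δv = (-0.05760000, -0.04000000, 0.00000000)
applied force F = (-3.6000, -2.5000, 0.0000)

F = (-3.6000, -2.5000, 0.0000)
τ = (-0.0900, 0.0800, -0.1200)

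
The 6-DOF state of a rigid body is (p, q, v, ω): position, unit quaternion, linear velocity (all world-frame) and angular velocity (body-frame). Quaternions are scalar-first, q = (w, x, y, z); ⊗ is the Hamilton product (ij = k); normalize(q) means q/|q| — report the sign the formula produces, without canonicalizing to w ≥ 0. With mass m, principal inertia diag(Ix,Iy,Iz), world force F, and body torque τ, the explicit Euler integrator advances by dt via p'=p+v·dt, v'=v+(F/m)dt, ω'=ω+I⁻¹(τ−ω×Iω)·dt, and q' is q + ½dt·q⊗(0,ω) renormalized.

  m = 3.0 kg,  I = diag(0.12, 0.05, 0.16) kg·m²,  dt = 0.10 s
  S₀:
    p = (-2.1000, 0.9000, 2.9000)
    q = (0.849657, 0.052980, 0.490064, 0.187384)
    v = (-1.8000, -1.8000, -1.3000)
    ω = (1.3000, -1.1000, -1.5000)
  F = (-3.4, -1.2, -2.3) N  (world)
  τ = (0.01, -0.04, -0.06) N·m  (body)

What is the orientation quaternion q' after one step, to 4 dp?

Hamilton product q⊗(0,ω) = (0.7512724, 0.5755805, -0.6115535, -1.9698467)
q' = normalize(q + ½dt·q⊗(0,ω)) = (0.8816, 0.0812, 0.4566, 0.0883)

q' = (0.8816, 0.0812, 0.4566, 0.0883)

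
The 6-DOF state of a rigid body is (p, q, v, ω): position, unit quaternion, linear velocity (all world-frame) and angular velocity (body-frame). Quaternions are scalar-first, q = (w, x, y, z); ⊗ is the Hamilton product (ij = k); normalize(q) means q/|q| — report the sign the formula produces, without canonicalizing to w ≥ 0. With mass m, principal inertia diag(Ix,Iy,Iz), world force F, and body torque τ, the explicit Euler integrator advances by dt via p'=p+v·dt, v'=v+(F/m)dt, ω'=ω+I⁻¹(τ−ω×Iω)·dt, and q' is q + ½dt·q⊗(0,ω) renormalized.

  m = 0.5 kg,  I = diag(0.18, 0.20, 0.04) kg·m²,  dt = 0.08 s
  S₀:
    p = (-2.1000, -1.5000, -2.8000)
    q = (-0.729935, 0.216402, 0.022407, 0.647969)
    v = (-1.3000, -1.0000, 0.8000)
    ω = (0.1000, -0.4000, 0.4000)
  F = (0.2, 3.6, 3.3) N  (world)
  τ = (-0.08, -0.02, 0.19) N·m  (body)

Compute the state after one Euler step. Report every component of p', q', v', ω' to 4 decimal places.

angular accel α = (-0.5867, -0.1280, 4.7700)
ω' = ω + α·dt = (0.0531, -0.4102, 0.7816)
Hamilton product q⊗(0,ω) = (-0.2718650, 0.1951569, 0.2702101, -0.3807755)
q' = normalize(q + ½dt·q⊗(0,ω)) = (-0.7406, 0.2241, 0.0332, 0.6326)
p' = p + v·dt = (-2.2040, -1.5800, -2.7360)
new velocity v' = (-1.2680, -0.4240, 1.3280)

p' = (-2.2040, -1.5800, -2.7360)
q' = (-0.7406, 0.2241, 0.0332, 0.6326)
v' = (-1.2680, -0.4240, 1.3280)
ω' = (0.0531, -0.4102, 0.7816)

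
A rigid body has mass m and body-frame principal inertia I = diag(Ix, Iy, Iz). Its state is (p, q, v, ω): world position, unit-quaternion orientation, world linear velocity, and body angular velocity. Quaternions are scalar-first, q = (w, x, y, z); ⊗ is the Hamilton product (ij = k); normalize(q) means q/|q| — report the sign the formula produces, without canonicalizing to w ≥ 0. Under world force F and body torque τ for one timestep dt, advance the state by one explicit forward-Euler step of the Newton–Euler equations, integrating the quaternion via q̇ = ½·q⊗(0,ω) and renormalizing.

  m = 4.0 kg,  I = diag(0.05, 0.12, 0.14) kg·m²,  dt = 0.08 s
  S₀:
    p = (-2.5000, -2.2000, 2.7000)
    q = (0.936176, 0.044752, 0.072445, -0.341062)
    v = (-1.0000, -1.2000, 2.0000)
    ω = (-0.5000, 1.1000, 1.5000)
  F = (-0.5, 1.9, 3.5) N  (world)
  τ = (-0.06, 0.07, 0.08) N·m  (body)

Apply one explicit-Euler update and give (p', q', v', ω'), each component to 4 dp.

(τ − ω×Iω)/I = (-1.8600, 0.0208, 0.8464)
new body rate ω' = (-0.6488, 1.1017, 1.5677)
2q̇ = q⊗(0,ω) = (0.4542795, 0.0157477, 1.1331966, 1.4897137)
updated quaternion q' = (0.9515, 0.0452, 0.1174, -0.2806)
a = (-0.1250, 0.4750, 0.8750)
p' = p + v·dt = (-2.5800, -2.2960, 2.8600)
new velocity v' = (-1.0100, -1.1620, 2.0700)

p' = (-2.5800, -2.2960, 2.8600)
q' = (0.9515, 0.0452, 0.1174, -0.2806)
v' = (-1.0100, -1.1620, 2.0700)
ω' = (-0.6488, 1.1017, 1.5677)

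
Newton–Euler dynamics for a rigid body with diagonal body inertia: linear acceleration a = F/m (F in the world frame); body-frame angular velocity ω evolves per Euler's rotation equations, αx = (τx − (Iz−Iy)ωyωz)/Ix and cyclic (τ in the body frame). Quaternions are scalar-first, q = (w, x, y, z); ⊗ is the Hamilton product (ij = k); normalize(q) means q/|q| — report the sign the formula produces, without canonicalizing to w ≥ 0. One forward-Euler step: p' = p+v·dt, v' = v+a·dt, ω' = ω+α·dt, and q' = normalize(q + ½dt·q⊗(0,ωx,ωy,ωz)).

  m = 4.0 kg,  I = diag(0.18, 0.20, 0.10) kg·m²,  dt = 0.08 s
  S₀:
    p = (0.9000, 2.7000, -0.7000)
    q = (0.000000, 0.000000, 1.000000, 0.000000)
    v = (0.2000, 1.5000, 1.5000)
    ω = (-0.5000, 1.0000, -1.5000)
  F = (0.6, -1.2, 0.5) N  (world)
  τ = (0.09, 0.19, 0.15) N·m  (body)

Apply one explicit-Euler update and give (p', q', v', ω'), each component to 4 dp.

p' = (0.9160, 2.8200, -0.5800)
q' = (-0.0399, -0.0598, 0.9972, 0.0199)
v' = (0.2120, 1.4760, 1.5100)
ω' = (-0.5267, 1.0520, -1.3720)

gyro term ω×Iω = (0.1500, 0.0600, -0.0100)
angular accel α = (-0.3333, 0.6500, 1.6000)
ω' = ω + α·dt = (-0.5267, 1.0520, -1.3720)
Hamilton product q⊗(0,ω) = (-1.0000000, -1.5000000, 0.0000000, 0.5000000)
q + ½dt·q⊗(0,ω), renormalized = (-0.0399, -0.0598, 0.9972, 0.0199)
p + v·dt = (0.9160, 2.8200, -0.5800)
new velocity v' = (0.2120, 1.4760, 1.5100)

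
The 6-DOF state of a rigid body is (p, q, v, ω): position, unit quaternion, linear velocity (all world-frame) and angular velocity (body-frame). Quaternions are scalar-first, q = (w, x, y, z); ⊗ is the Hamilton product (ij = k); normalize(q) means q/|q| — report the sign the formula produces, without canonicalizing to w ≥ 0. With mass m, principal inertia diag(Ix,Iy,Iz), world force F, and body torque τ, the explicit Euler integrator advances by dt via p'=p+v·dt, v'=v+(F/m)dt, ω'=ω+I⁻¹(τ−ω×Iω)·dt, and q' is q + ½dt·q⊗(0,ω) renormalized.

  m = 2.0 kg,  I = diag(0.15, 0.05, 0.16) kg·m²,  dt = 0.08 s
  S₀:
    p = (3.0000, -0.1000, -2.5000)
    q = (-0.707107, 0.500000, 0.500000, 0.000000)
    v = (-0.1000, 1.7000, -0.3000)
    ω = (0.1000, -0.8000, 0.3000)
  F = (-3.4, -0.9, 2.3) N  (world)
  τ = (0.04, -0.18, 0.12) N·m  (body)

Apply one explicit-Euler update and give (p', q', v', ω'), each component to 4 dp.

p' = (2.9920, 0.0360, -2.5240)
q' = (-0.6927, 0.5029, 0.5163, -0.0265)
v' = (-0.2360, 1.6640, -0.2080)
ω' = (0.1354, -1.0875, 0.3560)

linear accel F/m = (-1.7000, -0.4500, 1.1500)
p + v·dt = (2.9920, 0.0360, -2.5240)
v' = v + a·dt = (-0.2360, 1.6640, -0.2080)
ω×(Iω) gyroscopic = (-0.0264, -0.0003, 0.0080)
α = I⁻¹(τ − ω×Iω) = (0.4427, -3.5940, 0.7000)
ω' = ω + α·dt = (0.1354, -1.0875, 0.3560)
Hamilton product q⊗(0,ω) = (0.3500000, 0.0792893, 0.4156856, -0.6621321)
q' = normalize(q + ½dt·q⊗(0,ω)) = (-0.6927, 0.5029, 0.5163, -0.0265)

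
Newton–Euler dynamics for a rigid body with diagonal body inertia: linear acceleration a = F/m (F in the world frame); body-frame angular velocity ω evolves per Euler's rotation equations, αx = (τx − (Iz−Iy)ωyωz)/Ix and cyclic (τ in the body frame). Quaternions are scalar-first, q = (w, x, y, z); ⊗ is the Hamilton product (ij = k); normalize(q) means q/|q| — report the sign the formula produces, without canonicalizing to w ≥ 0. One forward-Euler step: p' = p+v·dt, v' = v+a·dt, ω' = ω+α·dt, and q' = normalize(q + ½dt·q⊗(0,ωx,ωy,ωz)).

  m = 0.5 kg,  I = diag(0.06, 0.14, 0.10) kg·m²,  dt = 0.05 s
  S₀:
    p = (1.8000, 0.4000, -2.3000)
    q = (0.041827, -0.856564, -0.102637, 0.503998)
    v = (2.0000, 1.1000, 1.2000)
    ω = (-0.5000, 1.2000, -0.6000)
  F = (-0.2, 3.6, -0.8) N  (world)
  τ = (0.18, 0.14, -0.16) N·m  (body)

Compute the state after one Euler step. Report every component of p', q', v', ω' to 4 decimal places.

precession coupling ω×(Iω) = (0.0288, -0.0120, -0.0480)
(τ − ω×Iω)/I = (2.5200, 1.0857, -1.1200)
ω + α·dt = (-0.3740, 1.2543, -0.6560)
q⊗(0,ω) = (-0.0027188, -0.5641289, -0.7157450, -1.1042915)
q + ½dt·q⊗(0,ω), renormalized = (0.0417, -0.8701, -0.1205, 0.4761)
a = F/m = (-0.4000, 7.2000, -1.6000)
p + v·dt = (1.9000, 0.4550, -2.2400)
v + (F/m)dt = (1.9800, 1.4600, 1.1200)

p' = (1.9000, 0.4550, -2.2400)
q' = (0.0417, -0.8701, -0.1205, 0.4761)
v' = (1.9800, 1.4600, 1.1200)
ω' = (-0.3740, 1.2543, -0.6560)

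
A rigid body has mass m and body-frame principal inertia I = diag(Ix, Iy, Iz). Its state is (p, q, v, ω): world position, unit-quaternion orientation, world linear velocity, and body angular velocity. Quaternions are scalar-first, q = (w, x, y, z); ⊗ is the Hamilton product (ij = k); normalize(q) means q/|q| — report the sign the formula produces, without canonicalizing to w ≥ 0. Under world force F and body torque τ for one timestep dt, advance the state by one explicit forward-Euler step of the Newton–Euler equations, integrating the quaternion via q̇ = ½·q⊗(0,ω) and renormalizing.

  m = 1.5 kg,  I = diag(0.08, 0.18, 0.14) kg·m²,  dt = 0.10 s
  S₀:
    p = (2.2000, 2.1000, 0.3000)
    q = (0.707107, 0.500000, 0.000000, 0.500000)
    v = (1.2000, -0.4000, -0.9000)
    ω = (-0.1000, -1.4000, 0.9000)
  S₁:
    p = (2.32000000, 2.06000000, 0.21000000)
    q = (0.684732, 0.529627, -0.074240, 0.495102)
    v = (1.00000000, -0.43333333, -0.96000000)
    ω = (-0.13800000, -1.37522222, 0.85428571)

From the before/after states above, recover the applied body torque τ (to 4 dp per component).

τ = (0.0200, 0.0500, -0.0500)

Δω = ω₁−ω₀ = (-0.03800000, 0.02477778, -0.04571429)
ω₀×(Iω₀) = (0.0504, 0.0054, 0.0140)
I·α + gyro = (0.0200, 0.0500, -0.0500)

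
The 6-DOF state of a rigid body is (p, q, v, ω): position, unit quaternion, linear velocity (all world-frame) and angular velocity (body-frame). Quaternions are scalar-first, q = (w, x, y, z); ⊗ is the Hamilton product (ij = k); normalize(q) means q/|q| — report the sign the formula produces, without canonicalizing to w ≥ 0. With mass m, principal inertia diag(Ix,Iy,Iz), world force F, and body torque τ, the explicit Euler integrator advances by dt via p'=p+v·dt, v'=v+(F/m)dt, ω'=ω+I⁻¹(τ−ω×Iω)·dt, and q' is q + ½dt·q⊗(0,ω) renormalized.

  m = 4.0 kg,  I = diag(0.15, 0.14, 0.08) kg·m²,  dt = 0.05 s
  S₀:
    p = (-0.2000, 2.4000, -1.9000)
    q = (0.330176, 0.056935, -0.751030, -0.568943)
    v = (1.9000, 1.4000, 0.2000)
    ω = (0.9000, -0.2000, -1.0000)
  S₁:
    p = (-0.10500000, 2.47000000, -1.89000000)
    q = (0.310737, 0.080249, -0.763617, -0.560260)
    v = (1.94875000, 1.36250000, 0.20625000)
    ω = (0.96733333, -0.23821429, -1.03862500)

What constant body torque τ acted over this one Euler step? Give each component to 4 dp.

ω₁ − ω₀ = (0.06733333, -0.03821429, -0.03862500)
I·α + gyro = (0.1900, -0.1700, -0.0600)

τ = (0.1900, -0.1700, -0.0600)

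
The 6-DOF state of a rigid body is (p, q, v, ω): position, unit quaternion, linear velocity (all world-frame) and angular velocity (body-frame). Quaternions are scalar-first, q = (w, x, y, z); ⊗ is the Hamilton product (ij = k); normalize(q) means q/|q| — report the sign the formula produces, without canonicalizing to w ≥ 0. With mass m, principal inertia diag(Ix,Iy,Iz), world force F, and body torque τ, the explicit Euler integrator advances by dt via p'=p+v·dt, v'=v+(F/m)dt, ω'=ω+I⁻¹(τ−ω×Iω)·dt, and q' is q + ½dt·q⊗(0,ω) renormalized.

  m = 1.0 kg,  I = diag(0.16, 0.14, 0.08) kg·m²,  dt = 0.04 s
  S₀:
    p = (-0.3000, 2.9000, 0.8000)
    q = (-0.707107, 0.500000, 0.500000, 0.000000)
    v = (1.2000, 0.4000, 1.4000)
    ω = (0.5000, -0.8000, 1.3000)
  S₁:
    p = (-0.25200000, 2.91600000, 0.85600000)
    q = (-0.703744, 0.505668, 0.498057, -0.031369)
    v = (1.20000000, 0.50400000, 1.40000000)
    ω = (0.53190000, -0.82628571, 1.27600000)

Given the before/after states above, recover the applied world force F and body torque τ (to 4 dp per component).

F = (0.0000, 2.6000, 0.0000)
τ = (0.1900, -0.0400, -0.0400)

rate change Δω = (0.03190000, -0.02628571, -0.02400000)
precession coupling = (0.0624, 0.0520, 0.0080)
I·α + gyro = (0.1900, -0.0400, -0.0400)
v₁ − v₀ = (0.00000000, 0.10400000, 0.00000000)
applied force F = (0.0000, 2.6000, 0.0000)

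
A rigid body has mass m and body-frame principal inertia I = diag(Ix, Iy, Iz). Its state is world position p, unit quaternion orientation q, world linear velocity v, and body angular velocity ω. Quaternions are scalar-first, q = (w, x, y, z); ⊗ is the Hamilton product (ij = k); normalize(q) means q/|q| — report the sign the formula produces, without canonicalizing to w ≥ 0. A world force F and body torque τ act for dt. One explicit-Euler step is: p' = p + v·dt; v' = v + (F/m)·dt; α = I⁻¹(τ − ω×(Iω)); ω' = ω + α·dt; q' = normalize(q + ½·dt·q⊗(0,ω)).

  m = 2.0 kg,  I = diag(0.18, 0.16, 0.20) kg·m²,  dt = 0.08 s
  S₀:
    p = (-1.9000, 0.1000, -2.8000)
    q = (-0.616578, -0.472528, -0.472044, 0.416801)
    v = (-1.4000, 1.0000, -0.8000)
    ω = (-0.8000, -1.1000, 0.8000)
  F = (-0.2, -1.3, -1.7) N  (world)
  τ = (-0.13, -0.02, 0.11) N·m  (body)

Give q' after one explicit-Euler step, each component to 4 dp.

Hamilton product q⊗(0,ω) = (-1.2307116, 0.5741083, 0.7228174, -0.3511168)
updated quaternion q' = (-0.6645, -0.4487, -0.4423, 0.4020)

q' = (-0.6645, -0.4487, -0.4423, 0.4020)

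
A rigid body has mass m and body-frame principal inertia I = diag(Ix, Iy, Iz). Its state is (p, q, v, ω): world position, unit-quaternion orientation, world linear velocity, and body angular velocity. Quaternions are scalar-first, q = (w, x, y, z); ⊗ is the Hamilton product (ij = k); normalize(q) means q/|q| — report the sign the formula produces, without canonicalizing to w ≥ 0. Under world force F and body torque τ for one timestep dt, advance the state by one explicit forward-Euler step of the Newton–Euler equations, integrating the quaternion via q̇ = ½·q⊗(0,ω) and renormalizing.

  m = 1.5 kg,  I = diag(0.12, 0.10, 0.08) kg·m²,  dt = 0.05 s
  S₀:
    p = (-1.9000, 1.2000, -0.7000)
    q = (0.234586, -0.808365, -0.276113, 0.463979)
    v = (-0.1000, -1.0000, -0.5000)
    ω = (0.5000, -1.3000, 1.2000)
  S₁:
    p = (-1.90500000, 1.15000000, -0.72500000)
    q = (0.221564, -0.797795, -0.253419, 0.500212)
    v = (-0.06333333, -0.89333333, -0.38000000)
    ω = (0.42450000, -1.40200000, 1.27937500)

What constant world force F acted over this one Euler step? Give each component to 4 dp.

F = (1.1000, 3.2000, 3.6000)

v₁ − v₀ = (0.03666667, 0.10666667, 0.12000000)
m·(v₁−v₀)/dt = (1.1000, 3.2000, 3.6000)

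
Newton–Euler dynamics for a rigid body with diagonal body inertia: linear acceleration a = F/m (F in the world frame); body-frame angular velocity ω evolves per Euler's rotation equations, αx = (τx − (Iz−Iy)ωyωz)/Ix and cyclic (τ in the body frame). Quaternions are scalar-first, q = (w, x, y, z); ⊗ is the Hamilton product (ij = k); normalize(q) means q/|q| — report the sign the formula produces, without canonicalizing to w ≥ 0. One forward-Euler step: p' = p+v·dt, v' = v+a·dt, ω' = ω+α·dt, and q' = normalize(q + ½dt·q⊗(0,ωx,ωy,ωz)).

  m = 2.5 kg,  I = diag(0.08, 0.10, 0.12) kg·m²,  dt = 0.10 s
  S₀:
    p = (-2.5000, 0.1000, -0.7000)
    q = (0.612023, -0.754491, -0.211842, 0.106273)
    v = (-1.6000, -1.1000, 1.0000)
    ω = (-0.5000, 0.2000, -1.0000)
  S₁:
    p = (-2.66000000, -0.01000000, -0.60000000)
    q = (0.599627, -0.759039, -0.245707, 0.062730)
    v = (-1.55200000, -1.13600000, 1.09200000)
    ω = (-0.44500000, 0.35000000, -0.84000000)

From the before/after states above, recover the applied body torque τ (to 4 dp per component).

τ = (0.0400, 0.1300, 0.1900)

rate change Δω = (0.05500000, 0.15000000, 0.16000000)
τ = I·(Δω/dt) + ω₀×(Iω₀) = (0.0400, 0.1300, 0.1900)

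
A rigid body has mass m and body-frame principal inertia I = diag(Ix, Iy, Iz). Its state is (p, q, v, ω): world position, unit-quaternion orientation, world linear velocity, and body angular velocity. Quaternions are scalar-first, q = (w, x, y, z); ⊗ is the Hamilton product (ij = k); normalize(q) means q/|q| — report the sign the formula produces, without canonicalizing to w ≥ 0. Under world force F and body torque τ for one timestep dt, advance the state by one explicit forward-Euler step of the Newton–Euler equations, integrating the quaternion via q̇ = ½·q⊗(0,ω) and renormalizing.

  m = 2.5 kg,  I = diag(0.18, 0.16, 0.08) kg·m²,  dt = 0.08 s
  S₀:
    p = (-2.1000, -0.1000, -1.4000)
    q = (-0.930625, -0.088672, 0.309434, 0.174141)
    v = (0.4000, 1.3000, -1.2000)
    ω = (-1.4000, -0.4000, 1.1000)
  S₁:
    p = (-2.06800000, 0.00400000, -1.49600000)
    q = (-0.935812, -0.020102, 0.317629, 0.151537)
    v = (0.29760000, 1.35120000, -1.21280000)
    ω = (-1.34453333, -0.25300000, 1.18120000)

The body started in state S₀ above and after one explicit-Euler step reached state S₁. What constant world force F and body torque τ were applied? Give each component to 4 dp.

F = (-3.2000, 1.6000, -0.4000)
τ = (0.1600, 0.1400, 0.0700)

velocity change Δv = (-0.10240000, 0.05120000, -0.01280000)
m·(v₁−v₀)/dt = (-3.2000, 1.6000, -0.4000)
Δω = ω₁−ω₀ = (0.05546667, 0.14700000, 0.08120000)
τ = I·(Δω/dt) + ω₀×(Iω₀) = (0.1600, 0.1400, 0.0700)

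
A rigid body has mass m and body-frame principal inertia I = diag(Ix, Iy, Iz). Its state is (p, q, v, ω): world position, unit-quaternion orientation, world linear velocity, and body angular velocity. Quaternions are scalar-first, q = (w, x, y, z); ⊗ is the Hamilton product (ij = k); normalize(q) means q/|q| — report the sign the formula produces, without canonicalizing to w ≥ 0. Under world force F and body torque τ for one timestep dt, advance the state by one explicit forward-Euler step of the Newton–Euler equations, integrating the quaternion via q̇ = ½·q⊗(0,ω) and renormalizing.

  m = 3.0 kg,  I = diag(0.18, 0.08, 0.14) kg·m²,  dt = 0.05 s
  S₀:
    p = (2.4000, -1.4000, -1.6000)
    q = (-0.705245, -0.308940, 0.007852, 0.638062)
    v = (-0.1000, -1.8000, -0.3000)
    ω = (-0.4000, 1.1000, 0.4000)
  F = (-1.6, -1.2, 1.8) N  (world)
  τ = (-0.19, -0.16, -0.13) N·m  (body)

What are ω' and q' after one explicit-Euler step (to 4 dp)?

ω' = (-0.4601, 1.0040, 0.3379)
q' = (-0.7146, -0.3192, -0.0148, 0.6223)

gyro term ω×Iω = (0.0264, -0.0064, 0.0440)
α = I⁻¹(τ − ω×Iω) = (-1.2022, -1.9200, -1.2429)
ω' = ω + α·dt = (-0.4601, 1.0040, 0.3379)
q⊗(0,ω) = (-0.3874380, -0.4166294, -0.9074183, -0.6187912)
updated quaternion q' = (-0.7146, -0.3192, -0.0148, 0.6223)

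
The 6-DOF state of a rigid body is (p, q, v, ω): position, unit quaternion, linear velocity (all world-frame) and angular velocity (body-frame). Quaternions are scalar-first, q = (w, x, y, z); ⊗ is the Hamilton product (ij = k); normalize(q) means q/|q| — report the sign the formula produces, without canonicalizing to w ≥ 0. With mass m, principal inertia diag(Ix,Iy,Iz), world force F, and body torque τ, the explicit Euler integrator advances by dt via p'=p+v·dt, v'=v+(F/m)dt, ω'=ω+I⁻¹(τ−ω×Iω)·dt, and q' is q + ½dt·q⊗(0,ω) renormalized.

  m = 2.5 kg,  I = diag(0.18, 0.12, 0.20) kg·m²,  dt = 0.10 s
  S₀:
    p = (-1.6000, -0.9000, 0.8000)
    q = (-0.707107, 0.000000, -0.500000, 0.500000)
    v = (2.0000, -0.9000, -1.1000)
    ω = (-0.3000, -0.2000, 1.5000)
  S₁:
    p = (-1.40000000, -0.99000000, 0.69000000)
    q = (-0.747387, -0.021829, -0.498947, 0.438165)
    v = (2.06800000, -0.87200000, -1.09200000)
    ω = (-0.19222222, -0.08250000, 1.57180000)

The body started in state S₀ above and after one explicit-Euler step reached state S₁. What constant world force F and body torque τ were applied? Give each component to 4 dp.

F = (1.7000, 0.7000, 0.2000)
τ = (0.1700, 0.1500, 0.1400)

velocity change Δv = (0.06800000, 0.02800000, 0.00800000)
F = m·Δv/dt = (1.7000, 0.7000, 0.2000)
Δω = ω₁−ω₀ = (0.10777778, 0.11750000, 0.07180000)
I·α + gyro = (0.1700, 0.1500, 0.1400)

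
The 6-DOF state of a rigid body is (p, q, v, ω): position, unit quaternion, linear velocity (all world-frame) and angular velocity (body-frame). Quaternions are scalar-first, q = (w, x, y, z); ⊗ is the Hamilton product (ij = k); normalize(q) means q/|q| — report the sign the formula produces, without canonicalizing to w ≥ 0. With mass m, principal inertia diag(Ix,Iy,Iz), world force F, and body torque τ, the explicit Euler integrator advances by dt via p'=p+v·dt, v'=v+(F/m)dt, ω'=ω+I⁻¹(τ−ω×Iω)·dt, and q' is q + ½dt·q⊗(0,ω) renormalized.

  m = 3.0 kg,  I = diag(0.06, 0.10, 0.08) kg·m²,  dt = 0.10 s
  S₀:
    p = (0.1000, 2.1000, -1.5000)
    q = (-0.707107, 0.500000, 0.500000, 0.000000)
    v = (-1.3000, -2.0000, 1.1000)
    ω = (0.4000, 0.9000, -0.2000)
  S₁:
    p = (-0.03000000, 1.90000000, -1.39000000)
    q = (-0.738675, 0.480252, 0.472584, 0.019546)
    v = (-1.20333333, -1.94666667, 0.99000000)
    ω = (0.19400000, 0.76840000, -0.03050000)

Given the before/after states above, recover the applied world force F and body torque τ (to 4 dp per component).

Δv = v₁−v₀ = (0.09666667, 0.05333333, -0.11000000)
m·(v₁−v₀)/dt = (2.9000, 1.6000, -3.3000)
ω₁ − ω₀ = (-0.20600000, -0.13160000, 0.16950000)
applied torque τ = (-0.1200, -0.1300, 0.1500)

F = (2.9000, 1.6000, -3.3000)
τ = (-0.1200, -0.1300, 0.1500)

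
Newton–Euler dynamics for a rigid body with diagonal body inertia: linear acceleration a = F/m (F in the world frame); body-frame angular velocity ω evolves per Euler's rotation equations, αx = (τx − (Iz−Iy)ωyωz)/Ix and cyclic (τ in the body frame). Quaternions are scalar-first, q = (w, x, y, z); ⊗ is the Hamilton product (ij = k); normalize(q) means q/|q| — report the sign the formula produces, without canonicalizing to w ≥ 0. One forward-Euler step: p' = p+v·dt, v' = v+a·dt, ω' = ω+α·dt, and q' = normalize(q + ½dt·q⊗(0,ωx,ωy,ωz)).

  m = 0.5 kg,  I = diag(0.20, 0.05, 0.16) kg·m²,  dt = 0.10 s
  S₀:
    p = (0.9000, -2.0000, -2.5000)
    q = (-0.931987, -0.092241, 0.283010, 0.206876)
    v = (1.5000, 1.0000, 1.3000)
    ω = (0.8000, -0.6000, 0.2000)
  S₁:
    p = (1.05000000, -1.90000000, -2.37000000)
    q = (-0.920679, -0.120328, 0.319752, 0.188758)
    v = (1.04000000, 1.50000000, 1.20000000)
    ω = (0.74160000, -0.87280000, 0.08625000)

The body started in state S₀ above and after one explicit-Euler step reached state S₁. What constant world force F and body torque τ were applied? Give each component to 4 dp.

F = (-2.3000, 2.5000, -0.5000)
τ = (-0.1300, -0.1300, -0.1100)

ω₁ − ω₀ = (-0.05840000, -0.27280000, -0.11375000)
ω₀×(Iω₀) = (-0.0132, 0.0064, 0.0720)
I·α + gyro = (-0.1300, -0.1300, -0.1100)
velocity change Δv = (-0.46000000, 0.50000000, -0.10000000)
m·(v₁−v₀)/dt = (-2.3000, 2.5000, -0.5000)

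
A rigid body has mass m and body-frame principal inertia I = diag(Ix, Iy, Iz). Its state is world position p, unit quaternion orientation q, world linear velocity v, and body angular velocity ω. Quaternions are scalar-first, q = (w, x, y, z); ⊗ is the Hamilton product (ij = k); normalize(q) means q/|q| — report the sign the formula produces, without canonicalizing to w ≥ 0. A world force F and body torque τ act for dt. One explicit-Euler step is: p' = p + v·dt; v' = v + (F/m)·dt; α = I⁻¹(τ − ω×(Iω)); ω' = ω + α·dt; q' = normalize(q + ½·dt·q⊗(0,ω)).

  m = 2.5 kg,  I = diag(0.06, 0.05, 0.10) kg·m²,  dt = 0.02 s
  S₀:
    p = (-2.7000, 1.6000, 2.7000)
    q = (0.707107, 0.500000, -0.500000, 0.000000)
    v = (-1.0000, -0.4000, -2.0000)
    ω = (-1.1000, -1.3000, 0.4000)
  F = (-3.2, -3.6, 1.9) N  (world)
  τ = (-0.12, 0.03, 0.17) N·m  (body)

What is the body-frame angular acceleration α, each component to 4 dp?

gyro term ω×Iω = (-0.0260, 0.0176, -0.0143)
angular accel α = (-1.5667, 0.2480, 1.8430)

α = (-1.5667, 0.2480, 1.8430)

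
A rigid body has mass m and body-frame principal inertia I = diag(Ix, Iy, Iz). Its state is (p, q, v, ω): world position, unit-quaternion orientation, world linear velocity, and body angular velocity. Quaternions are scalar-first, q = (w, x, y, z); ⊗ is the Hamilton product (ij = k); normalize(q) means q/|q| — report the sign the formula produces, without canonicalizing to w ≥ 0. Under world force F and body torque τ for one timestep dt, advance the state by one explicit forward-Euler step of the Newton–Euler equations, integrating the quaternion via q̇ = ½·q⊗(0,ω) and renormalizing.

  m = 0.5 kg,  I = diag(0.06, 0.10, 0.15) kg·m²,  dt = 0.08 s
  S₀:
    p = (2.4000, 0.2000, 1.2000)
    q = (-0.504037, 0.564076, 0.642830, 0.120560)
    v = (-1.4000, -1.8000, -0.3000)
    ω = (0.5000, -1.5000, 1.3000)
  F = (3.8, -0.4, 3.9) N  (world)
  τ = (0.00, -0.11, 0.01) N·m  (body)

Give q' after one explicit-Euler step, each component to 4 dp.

q⊗(0,ω) = (0.5254790, 0.7645005, 0.0830367, -1.8227771)
q' = normalize(q + ½dt·q⊗(0,ω)) = (-0.4814, 0.5927, 0.6440, 0.0475)

q' = (-0.4814, 0.5927, 0.6440, 0.0475)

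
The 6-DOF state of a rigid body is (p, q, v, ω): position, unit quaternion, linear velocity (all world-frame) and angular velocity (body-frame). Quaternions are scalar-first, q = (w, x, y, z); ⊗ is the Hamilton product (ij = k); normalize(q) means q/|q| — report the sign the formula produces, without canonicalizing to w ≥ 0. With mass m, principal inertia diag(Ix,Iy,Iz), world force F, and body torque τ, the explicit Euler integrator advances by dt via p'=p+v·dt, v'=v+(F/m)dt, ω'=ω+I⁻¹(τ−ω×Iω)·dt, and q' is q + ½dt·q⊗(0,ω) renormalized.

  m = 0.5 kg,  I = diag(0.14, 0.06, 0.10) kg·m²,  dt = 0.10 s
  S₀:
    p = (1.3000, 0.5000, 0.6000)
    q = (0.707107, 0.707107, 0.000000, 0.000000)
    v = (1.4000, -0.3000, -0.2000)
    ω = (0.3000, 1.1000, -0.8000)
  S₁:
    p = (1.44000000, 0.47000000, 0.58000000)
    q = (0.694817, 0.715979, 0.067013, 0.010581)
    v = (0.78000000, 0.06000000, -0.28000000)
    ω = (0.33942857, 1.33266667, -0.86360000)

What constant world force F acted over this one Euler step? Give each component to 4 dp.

Δv = v₁−v₀ = (-0.62000000, 0.36000000, -0.08000000)
F = m·Δv/dt = (-3.1000, 1.8000, -0.4000)

F = (-3.1000, 1.8000, -0.4000)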